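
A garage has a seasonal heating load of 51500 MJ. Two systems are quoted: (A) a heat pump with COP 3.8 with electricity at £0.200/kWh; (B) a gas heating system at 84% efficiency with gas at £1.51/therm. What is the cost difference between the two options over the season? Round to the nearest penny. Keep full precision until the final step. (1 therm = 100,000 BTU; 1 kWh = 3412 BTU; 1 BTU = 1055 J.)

Heat load = 51500 MJ = 51,500,000,000 J / 1055 = 48,815,166 BTU
Gas: input = 48,815,166 / 0.84 = 58,113,293 BTU = 581.1 therm → 581.1 × £1.51 = £877.51
Heat pump: 48,815,166 BTU / 3412 = 14,310 kWh heat; / 3.8 = 3,765 kWh in → × £0.200 = £753.00
Difference = |£877.51 − £753.00| = £124.52

£124.52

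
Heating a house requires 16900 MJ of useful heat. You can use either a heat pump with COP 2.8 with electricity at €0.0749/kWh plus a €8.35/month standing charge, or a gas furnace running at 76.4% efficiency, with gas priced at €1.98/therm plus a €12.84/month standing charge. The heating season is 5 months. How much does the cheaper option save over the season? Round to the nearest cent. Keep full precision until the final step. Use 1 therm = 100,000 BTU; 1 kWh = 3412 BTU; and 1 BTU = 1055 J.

€312.01

Heat load = 16900 MJ = 16,900,000,000 J / 1055 = 16,018,957 BTU
Gas: input = 16,018,957 / 0.764 = 20,967,222 BTU = 209.7 therm → 209.7 × €1.98 = €415.15; + 5 × €12.84 standing = €479.35
Heat pump: 16,018,957 BTU / 3412 = 4,695 kWh heat; / 2.8 = 1,677 kWh in → × €0.0749 = €125.59; + 5 × €8.35 standing = €167.34
Difference = |€479.35 − €167.34| = €312.01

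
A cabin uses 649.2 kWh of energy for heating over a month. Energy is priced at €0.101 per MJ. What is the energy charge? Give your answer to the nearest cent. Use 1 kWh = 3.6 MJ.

€236.05

649.2 kWh × (3.6 MJ/kWh) = 2,337 MJ
Cost = 2,337 MJ × €0.101/MJ = €236.05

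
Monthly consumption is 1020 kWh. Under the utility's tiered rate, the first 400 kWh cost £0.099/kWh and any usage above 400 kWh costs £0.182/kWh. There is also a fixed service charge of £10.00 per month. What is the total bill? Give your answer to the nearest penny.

First 400 kWh × £0.099 = £39.60
Remaining 620 kWh × £0.182 = £112.84
Energy charge = £152.44; + service £10.00 = £162.44

£162.44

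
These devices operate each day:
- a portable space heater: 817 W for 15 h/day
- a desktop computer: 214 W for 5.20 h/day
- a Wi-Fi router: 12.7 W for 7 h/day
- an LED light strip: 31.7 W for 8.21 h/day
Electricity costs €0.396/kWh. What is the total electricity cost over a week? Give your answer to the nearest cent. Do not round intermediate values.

portable space heater: 817 W × 15 h × 7 d = 85,785 Wh = 85.78 kWh
desktop computer: 214 W × 5.20 h × 7 d = 7,790 Wh = 7.79 kWh
Wi-Fi router: 12.7 W × 7 h × 7 d = 622 Wh = 0.6223 kWh
LED light strip: 31.7 W × 8.21 h × 7 d = 1,822 Wh = 1.822 kWh
Total energy = 85.78 + 7.79 + 0.6223 + 1.822 = 96.02 kWh
Cost = 96.02 kWh × €0.396 = €38.02

€38.02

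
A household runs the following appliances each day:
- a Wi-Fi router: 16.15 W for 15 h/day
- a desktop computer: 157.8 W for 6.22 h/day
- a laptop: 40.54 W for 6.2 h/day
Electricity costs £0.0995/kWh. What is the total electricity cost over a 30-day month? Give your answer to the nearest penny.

Wi-Fi router: 16.15 W × 15 h × 30 d = 7,267 Wh = 7.267 kWh
desktop computer: 157.8 W × 6.22 h × 30 d = 29,445 Wh = 29.45 kWh
laptop: 40.54 W × 6.2 h × 30 d = 7,540 Wh = 7.54 kWh
Total energy = 7.267 + 29.45 + 7.54 = 44.25 kWh
Cost = 44.25 kWh × £0.0995 = £4.40

£4.40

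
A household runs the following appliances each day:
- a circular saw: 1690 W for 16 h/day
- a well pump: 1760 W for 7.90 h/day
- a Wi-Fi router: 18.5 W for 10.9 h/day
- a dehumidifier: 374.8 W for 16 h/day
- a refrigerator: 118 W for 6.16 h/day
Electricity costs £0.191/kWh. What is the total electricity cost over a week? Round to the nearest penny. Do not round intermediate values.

£64.00

circular saw: 1690 W × 16 h × 7 d = 189,280 Wh = 189.3 kWh
well pump: 1760 W × 7.90 h × 7 d = 97,328 Wh = 97.33 kWh
Wi-Fi router: 18.5 W × 10.9 h × 7 d = 1,412 Wh = 1.412 kWh
dehumidifier: 374.8 W × 16 h × 7 d = 41,978 Wh = 41.98 kWh
refrigerator: 118 W × 6.16 h × 7 d = 5,088 Wh = 5.088 kWh
Total energy = 189.3 + 97.33 + 1.412 + 41.98 + 5.088 = 335.1 kWh
Cost = 335.1 kWh × £0.191 = £64.00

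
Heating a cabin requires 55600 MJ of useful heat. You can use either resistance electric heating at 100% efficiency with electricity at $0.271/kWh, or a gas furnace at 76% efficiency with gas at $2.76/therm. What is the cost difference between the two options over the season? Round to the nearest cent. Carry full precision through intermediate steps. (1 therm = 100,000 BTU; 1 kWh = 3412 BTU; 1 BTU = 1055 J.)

Heat load = 55600 MJ = 55,600,000,000 J / 1055 = 52,701,422 BTU
Gas: input = 52,701,422 / 0.76 = 69,343,976 BTU = 693.4 therm → 693.4 × $2.76 = $1,913.89
Electric: 52,701,422 BTU / 3412 = 15,450 kWh → × $0.271 = $4,185.84
Difference = |$1,913.89 − $4,185.84| = $2,271.95

$2271.95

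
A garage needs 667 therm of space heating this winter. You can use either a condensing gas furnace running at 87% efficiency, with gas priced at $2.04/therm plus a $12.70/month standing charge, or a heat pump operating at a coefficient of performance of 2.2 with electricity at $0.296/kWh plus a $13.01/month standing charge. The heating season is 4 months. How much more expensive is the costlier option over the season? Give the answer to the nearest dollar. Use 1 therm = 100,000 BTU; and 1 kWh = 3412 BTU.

Heat load = 667 therm × 100,000 = 66,700,000 BTU
Gas: input = 66,700,000 / 0.87 = 76,666,667 BTU = 766.7 therm → 766.7 × $2.04 = $1,564.00; + 4 × $12.70 standing = $1,614.80
Heat pump: 66,700,000 BTU / 3412 = 19,550 kWh heat; / 2.2 = 8,886 kWh in → × $0.296 = $2,630.18; + 4 × $13.01 standing = $2,682.22
Difference = |$1,614.80 − $2,682.22| = $1,067.42 ≈ $1067

$1067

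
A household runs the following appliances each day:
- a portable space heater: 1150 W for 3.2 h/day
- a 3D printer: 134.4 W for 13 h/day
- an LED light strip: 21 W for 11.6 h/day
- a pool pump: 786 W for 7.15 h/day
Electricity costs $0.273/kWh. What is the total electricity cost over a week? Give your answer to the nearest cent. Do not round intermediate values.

$21.58

portable space heater: 1150 W × 3.2 h × 7 d = 25,760 Wh = 25.76 kWh
3D printer: 134.4 W × 13 h × 7 d = 12,230 Wh = 12.23 kWh
LED light strip: 21 W × 11.6 h × 7 d = 1,705 Wh = 1.705 kWh
pool pump: 786 W × 7.15 h × 7 d = 39,339 Wh = 39.34 kWh
Total energy = 25.76 + 12.23 + 1.705 + 39.34 = 79.03 kWh
Cost = 79.03 kWh × $0.273 = $21.58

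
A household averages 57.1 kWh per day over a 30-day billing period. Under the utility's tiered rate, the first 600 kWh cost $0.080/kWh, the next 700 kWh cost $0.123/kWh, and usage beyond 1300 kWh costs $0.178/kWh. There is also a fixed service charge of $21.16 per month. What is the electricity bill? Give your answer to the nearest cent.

$228.77

Usage = 57.1 kWh/day × 30 days = 1713 kWh
First 600 kWh × $0.080 = $48.00
Next 700 kWh × $0.123 = $86.10
Remaining 413 kWh × $0.178 = $73.51
Energy charge = $207.61; + service $21.16 = $228.77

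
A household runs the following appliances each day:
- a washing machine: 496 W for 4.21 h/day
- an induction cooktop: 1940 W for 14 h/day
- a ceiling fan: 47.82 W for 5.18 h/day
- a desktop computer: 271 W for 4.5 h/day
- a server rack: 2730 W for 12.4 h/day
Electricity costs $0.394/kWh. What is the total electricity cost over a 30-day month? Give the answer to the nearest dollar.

washing machine: 496 W × 4.21 h × 30 d = 62,645 Wh = 62.64 kWh
induction cooktop: 1940 W × 14 h × 30 d = 814,800 Wh = 814.8 kWh
ceiling fan: 47.82 W × 5.18 h × 30 d = 7,431 Wh = 7.431 kWh
desktop computer: 271 W × 4.5 h × 30 d = 36,585 Wh = 36.59 kWh
server rack: 2730 W × 12.4 h × 30 d = 1,015,560 Wh = 1,016 kWh
Total energy = 62.64 + 814.8 + 7.431 + 36.59 + 1,016 = 1,937 kWh
Cost = 1,937 kWh × $0.394 = $763.19 ≈ $763

$763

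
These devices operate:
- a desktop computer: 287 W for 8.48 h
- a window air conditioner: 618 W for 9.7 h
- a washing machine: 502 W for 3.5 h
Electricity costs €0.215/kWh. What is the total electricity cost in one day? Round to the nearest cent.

desktop computer: 287 W × 8.48 h = 2,434 Wh = 2.434 kWh
window air conditioner: 618 W × 9.7 h = 5,995 Wh = 5.995 kWh
washing machine: 502 W × 3.5 h = 1,757 Wh = 1.757 kWh
Total energy = 2.434 + 5.995 + 1.757 = 10.19 kWh
Cost = 10.19 kWh × €0.215 = €2.19

€2.19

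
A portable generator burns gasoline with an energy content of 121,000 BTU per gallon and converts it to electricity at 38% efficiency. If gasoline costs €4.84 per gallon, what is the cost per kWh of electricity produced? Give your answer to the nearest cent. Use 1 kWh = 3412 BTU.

€0.36

Electrical output per gallon = 121,000 BTU × 0.38 / 3412 BTU/kWh = 13.48 kWh
Cost per kWh = €4.84 / 13.48 kWh = €0.359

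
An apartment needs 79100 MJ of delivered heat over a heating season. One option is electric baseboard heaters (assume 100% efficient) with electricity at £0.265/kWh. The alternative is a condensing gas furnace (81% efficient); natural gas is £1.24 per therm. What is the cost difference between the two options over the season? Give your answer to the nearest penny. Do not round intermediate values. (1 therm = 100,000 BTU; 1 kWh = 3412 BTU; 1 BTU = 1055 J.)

Heat load = 79100 MJ = 79,100,000,000 J / 1055 = 74,976,303 BTU
Gas: input = 74,976,303 / 0.81 = 92,563,337 BTU = 925.6 therm → 925.6 × £1.24 = £1,147.79
Electric: 74,976,303 BTU / 3412 = 21,970 kWh → × £0.265 = £5,823.19
Difference = |£1,147.79 − £5,823.19| = £4,675.40

£4675.40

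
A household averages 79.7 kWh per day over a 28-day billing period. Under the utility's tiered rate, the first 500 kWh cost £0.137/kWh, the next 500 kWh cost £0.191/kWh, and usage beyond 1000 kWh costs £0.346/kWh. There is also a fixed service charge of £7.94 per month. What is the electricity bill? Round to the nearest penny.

£598.07

Usage = 79.7 kWh/day × 28 days = 2231.6 kWh
First 500 kWh × £0.137 = £68.50
Next 500 kWh × £0.191 = £95.50
Remaining 1231.6 kWh × £0.346 = £426.13
Energy charge = £590.13; + service £7.94 = £598.07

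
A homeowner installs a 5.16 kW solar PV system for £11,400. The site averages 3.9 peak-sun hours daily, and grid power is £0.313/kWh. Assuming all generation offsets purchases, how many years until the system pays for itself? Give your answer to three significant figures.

Daily generation = 5.16 kW × 3.9 h = 20.12 kWh
Annual generation = 20.12 × 365 = 7345.3 kWh
Annual savings = 7345.3 × £0.313 = £2,299.07
Payback = £11,400 / £2,299.07 = 4.96 years

4.96 years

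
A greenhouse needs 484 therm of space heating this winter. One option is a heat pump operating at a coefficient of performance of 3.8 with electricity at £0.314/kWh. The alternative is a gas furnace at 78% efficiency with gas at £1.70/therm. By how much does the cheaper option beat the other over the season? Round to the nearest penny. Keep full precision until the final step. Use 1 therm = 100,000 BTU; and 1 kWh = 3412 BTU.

£117.28

Heat load = 484 therm × 100,000 = 48,400,000 BTU
Gas: input = 48,400,000 / 0.78 = 62,051,282 BTU = 620.5 therm → 620.5 × £1.70 = £1,054.87
Heat pump: 48,400,000 BTU / 3412 = 14,190 kWh heat; / 3.8 = 3,733 kWh in → × £0.314 = £1,172.15
Difference = |£1,054.87 − £1,172.15| = £117.28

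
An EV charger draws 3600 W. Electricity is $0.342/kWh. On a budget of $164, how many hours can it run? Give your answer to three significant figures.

133 h

Energy budget = $164 / $0.342 per kWh = 479.5 kWh = 479,532 Wh
Runtime = 479,532 Wh / 3600 W = 133.2 h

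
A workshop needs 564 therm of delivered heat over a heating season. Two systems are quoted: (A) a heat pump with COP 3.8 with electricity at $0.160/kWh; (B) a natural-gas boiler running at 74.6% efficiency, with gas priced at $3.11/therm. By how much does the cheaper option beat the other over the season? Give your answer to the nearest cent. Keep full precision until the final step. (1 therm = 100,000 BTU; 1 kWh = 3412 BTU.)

Heat load = 564 therm × 100,000 = 56,400,000 BTU
Gas: input = 56,400,000 / 0.746 = 75,603,217 BTU = 756 therm → 756 × $3.11 = $2,351.26
Heat pump: 56,400,000 BTU / 3412 = 16,530 kWh heat; / 3.8 = 4,350 kWh in → × $0.160 = $696.00
Difference = |$2,351.26 − $696.00| = $1,655.26

$1655.26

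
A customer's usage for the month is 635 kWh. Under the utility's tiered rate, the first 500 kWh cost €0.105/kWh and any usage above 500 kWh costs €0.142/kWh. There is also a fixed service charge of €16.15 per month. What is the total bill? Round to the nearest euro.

€88

First 500 kWh × €0.105 = €52.50
Remaining 135 kWh × €0.142 = €19.17
Energy charge = €71.67; + service €16.15 = €87.82 ≈ €88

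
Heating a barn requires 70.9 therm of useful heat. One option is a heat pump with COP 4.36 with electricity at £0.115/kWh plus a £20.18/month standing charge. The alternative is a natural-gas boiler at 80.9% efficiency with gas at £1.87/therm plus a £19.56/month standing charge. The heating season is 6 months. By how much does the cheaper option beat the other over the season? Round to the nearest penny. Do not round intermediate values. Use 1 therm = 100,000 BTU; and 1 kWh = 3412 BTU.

£105.36

Heat load = 70.9 therm × 100,000 = 7,090,000 BTU
Gas: input = 7,090,000 / 0.809 = 8,763,906 BTU = 87.64 therm → 87.64 × £1.87 = £163.89; + 6 × £19.56 standing = £281.25
Heat pump: 7,090,000 BTU / 3412 = 2,078 kWh heat; / 4.36 = 476.6 kWh in → × £0.115 = £54.81; + 6 × £20.18 standing = £175.89
Difference = |£281.25 − £175.89| = £105.36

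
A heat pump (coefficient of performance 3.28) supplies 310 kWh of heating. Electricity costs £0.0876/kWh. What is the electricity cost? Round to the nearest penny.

Electrical input = 310 kWh / 3.28 = 94.51 kWh
Cost = 94.51 × £0.0876/kWh = £8.28

£8.28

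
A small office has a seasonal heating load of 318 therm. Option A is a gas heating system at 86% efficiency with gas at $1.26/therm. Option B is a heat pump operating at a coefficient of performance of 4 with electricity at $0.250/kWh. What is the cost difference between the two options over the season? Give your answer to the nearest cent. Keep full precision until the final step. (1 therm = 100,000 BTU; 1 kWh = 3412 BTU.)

Heat load = 318 therm × 100,000 = 31,800,000 BTU
Gas: input = 31,800,000 / 0.86 = 36,976,744 BTU = 369.8 therm → 369.8 × $1.26 = $465.91
Heat pump: 31,800,000 BTU / 3412 = 9,320 kWh heat; / 4 = 2,330 kWh in → × $0.250 = $582.50
Difference = |$465.91 − $582.50| = $116.60

$116.60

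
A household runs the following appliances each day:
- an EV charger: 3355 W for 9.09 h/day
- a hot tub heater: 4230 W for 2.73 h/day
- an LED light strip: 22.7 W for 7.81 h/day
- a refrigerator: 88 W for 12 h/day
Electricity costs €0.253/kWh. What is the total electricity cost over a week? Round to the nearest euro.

€77

EV charger: 3355 W × 9.09 h × 7 d = 213,479 Wh = 213.5 kWh
hot tub heater: 4230 W × 2.73 h × 7 d = 80,835 Wh = 80.84 kWh
LED light strip: 22.7 W × 7.81 h × 7 d = 1,241 Wh = 1.241 kWh
refrigerator: 88 W × 12 h × 7 d = 7,392 Wh = 7.392 kWh
Total energy = 213.5 + 80.84 + 1.241 + 7.392 = 302.9 kWh
Cost = 302.9 kWh × €0.253 = €76.65 ≈ €77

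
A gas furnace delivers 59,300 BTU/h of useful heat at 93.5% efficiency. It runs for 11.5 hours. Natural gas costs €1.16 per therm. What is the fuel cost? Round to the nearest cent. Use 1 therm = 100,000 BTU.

Heat delivered = 59,300 BTU/h × 11.5 h = 681,950 BTU
Gas input = 681,950 / 0.935 = 729,358 BTU
= 729,358 / 100,000 = 7.294 therm
Cost = 7.294 × €1.16/therm = €8.46

€8.46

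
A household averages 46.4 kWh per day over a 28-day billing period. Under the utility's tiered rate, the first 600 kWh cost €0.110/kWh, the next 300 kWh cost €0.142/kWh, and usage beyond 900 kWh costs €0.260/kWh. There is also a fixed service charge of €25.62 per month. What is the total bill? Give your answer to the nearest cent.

€238.01

Usage = 46.4 kWh/day × 28 days = 1299.2 kWh
First 600 kWh × €0.110 = €66.00
Next 300 kWh × €0.142 = €42.60
Remaining 399.2 kWh × €0.260 = €103.79
Energy charge = €212.39; + service €25.62 = €238.01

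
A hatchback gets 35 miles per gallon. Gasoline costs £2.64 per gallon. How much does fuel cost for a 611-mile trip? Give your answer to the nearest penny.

£46.09

Fuel = 611 mi / 35 mpg = 17.46 gal
Cost = 17.46 gal × £2.64/gal = £46.09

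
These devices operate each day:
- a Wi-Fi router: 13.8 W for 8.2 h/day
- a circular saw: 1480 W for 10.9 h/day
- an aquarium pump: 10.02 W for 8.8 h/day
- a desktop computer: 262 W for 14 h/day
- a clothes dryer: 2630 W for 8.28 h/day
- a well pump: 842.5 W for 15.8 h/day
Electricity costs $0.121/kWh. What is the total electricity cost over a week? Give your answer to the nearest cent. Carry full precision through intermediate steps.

$46.66

Wi-Fi router: 13.8 W × 8.2 h × 7 d = 792 Wh = 0.7921 kWh
circular saw: 1480 W × 10.9 h × 7 d = 112,924 Wh = 112.9 kWh
aquarium pump: 10.02 W × 8.8 h × 7 d = 617 Wh = 0.6172 kWh
desktop computer: 262 W × 14 h × 7 d = 25,676 Wh = 25.68 kWh
clothes dryer: 2630 W × 8.28 h × 7 d = 152,435 Wh = 152.4 kWh
well pump: 842.5 W × 15.8 h × 7 d = 93,180 Wh = 93.18 kWh
Total energy = 0.7921 + 112.9 + 0.6172 + 25.68 + 152.4 + 93.18 = 385.6 kWh
Cost = 385.6 kWh × $0.121 = $46.66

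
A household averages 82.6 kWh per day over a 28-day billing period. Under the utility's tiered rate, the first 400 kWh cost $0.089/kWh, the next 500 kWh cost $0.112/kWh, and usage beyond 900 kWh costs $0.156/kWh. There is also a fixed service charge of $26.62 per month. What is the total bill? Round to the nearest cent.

Usage = 82.6 kWh/day × 28 days = 2312.8 kWh
First 400 kWh × $0.089 = $35.60
Next 500 kWh × $0.112 = $56.00
Remaining 1412.8 kWh × $0.156 = $220.40
Energy charge = $312.00; + service $26.62 = $338.62

$338.62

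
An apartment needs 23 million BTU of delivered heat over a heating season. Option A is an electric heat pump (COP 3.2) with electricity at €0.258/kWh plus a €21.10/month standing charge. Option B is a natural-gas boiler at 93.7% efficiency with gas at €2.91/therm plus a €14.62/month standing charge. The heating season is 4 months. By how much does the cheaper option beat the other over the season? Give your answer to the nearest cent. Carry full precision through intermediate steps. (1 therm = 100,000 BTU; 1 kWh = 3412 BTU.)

Heat load = 23 × 10⁶ BTU = 23,000,000 BTU
Gas: input = 23,000,000 / 0.937 = 24,546,425 BTU = 245.5 therm → 245.5 × €2.91 = €714.30; + 4 × €14.62 standing = €772.78
Heat pump: 23,000,000 BTU / 3412 = 6,741 kWh heat; / 3.2 = 2,107 kWh in → × €0.258 = €543.49; + 4 × €21.10 standing = €627.89
Difference = |€772.78 − €627.89| = €144.89

€144.89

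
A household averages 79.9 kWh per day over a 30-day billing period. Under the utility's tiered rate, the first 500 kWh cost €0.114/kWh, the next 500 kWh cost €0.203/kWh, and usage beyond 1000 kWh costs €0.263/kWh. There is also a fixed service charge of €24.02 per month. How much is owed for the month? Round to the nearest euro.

€550

Usage = 79.9 kWh/day × 30 days = 2397 kWh
First 500 kWh × €0.114 = €57.00
Next 500 kWh × €0.203 = €101.50
Remaining 1397 kWh × €0.263 = €367.41
Energy charge = €525.91; + service €24.02 = €549.93 ≈ €550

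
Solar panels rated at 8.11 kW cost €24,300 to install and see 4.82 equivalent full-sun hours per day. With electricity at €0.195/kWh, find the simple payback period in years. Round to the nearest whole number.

Daily generation = 8.11 kW × 4.82 h = 39.09 kWh
Annual generation = 39.09 × 365 = 14268 kWh
Annual savings = 14268 × €0.195 = €2,782.24
Payback = €24,300 / €2,782.24 = 8.73 years

9 years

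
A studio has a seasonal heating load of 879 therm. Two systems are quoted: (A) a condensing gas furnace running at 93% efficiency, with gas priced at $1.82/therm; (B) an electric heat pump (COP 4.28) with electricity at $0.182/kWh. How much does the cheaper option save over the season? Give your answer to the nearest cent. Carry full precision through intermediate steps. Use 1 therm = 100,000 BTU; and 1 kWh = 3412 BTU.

$624.71

Heat load = 879 therm × 100,000 = 87,900,000 BTU
Gas: input = 87,900,000 / 0.93 = 94,516,129 BTU = 945.2 therm → 945.2 × $1.82 = $1,720.19
Heat pump: 87,900,000 BTU / 3412 = 25,760 kWh heat; / 4.28 = 6,019 kWh in → × $0.182 = $1,095.49
Difference = |$1,720.19 − $1,095.49| = $624.71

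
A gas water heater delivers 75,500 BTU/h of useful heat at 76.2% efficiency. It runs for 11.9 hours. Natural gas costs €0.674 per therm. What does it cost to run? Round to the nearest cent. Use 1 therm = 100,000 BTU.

Heat delivered = 75,500 BTU/h × 11.9 h = 898,450 BTU
Gas input = 898,450 / 0.762 = 1,179,068 BTU
= 1,179,068 / 100,000 = 11.79 therm
Cost = 11.79 × €0.674/therm = €7.95

€7.95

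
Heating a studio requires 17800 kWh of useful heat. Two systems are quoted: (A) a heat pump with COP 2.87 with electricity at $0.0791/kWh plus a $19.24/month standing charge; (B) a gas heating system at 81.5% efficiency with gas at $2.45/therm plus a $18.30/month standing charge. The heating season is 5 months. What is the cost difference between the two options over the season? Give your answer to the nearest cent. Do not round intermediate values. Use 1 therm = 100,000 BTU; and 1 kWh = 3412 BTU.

$1330.45

Heat load = 17800 kWh × 3412 = 60,733,600 BTU
Gas: input = 60,733,600 / 0.815 = 74,519,755 BTU = 745.2 therm → 745.2 × $2.45 = $1,825.73; + 5 × $18.30 standing = $1,917.23
Heat pump: 60,733,600 BTU / 3412 = 17,800 kWh heat; / 2.87 = 6,202 kWh in → × $0.0791 = $490.59; + 5 × $19.24 standing = $586.79
Difference = |$1,917.23 − $586.79| = $1,330.45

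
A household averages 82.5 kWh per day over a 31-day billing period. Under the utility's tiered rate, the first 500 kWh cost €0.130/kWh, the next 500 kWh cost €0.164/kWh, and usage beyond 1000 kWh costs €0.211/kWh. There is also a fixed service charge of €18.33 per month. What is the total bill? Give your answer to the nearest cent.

€493.96

Usage = 82.5 kWh/day × 31 days = 2557.5 kWh
First 500 kWh × €0.130 = €65.00
Next 500 kWh × €0.164 = €82.00
Remaining 1557.5 kWh × €0.211 = €328.63
Energy charge = €475.63; + service €18.33 = €493.96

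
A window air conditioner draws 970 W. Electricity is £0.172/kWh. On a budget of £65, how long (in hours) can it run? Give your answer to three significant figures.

Energy budget = £65 / £0.172 per kWh = 377.9 kWh = 377,907 Wh
Runtime = 377,907 Wh / 970 W = 389.6 h

390 h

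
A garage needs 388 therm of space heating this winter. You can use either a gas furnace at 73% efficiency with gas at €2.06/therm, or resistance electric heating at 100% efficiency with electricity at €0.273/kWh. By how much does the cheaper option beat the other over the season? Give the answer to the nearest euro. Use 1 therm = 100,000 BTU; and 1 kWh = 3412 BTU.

Heat load = 388 therm × 100,000 = 38,800,000 BTU
Gas: input = 38,800,000 / 0.73 = 53,150,685 BTU = 531.5 therm → 531.5 × €2.06 = €1,094.90
Electric: 38,800,000 BTU / 3412 = 11,370 kWh → × €0.273 = €3,104.45
Difference = |€1,094.90 − €3,104.45| = €2,009.55 ≈ €2010

€2010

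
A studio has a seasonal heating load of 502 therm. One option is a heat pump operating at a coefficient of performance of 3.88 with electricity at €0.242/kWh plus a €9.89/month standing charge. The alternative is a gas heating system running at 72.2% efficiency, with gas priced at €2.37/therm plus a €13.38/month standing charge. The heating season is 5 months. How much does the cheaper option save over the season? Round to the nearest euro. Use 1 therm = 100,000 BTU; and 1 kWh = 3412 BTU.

Heat load = 502 therm × 100,000 = 50,200,000 BTU
Gas: input = 50,200,000 / 0.722 = 69,529,086 BTU = 695.3 therm → 695.3 × €2.37 = €1,647.84; + 5 × €13.38 standing = €1,714.74
Heat pump: 50,200,000 BTU / 3412 = 14,710 kWh heat; / 3.88 = 3,792 kWh in → × €0.242 = €917.65; + 5 × €9.89 standing = €967.10
Difference = |€1,714.74 − €967.10| = €747.64 ≈ €748

€748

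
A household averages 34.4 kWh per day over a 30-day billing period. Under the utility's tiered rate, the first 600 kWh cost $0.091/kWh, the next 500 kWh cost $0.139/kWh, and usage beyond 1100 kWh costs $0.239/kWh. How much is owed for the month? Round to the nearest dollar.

Usage = 34.4 kWh/day × 30 days = 1032 kWh
First 600 kWh × $0.091 = $54.60
Next 432 kWh × $0.139 = $60.05
Remaining tier: 0 kWh (not reached)
Total = $114.65 ≈ $115

$115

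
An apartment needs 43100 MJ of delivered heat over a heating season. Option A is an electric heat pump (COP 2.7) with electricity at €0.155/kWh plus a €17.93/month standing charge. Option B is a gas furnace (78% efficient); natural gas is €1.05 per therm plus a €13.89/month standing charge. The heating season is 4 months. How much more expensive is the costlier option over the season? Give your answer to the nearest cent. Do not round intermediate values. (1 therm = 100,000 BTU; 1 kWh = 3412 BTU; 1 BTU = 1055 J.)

Heat load = 43100 MJ = 43,100,000,000 J / 1055 = 40,853,081 BTU
Gas: input = 40,853,081 / 0.78 = 52,375,744 BTU = 523.8 therm → 523.8 × €1.05 = €549.95; + 4 × €13.89 standing = €605.51
Heat pump: 40,853,081 BTU / 3412 = 11,970 kWh heat; / 2.7 = 4,435 kWh in → × €0.155 = €687.36; + 4 × €17.93 standing = €759.08
Difference = |€605.51 − €759.08| = €153.57

€153.57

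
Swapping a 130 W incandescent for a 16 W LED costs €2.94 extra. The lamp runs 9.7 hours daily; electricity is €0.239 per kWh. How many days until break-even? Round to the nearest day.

Power saved = 130 − 16 = 114 W
Daily energy saved = 114 W × 9.7 h = 1106 Wh = 1.1058 kWh
Daily savings = 1.1058 × €0.239 = €0.2643
Payback = €2.94 / €0.2643 per day = 11.12 days

11 days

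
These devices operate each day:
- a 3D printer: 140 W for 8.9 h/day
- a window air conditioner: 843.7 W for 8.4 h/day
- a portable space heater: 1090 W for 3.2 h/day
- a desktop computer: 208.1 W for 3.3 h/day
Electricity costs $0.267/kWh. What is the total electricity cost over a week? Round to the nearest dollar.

$23

3D printer: 140 W × 8.9 h × 7 d = 8,722 Wh = 8.722 kWh
window air conditioner: 843.7 W × 8.4 h × 7 d = 49,610 Wh = 49.61 kWh
portable space heater: 1090 W × 3.2 h × 7 d = 24,416 Wh = 24.42 kWh
desktop computer: 208.1 W × 3.3 h × 7 d = 4,807 Wh = 4.807 kWh
Total energy = 8.722 + 49.61 + 24.42 + 4.807 = 87.55 kWh
Cost = 87.55 kWh × $0.267 = $23.38 ≈ $23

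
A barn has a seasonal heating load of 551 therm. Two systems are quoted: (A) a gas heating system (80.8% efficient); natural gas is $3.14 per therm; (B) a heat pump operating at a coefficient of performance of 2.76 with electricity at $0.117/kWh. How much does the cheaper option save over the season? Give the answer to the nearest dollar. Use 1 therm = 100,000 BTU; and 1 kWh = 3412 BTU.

Heat load = 551 therm × 100,000 = 55,100,000 BTU
Gas: input = 55,100,000 / 0.808 = 68,193,069 BTU = 681.9 therm → 681.9 × $3.14 = $2,141.26
Heat pump: 55,100,000 BTU / 3412 = 16,150 kWh heat; / 2.76 = 5,851 kWh in → × $0.117 = $684.57
Difference = |$2,141.26 − $684.57| = $1,456.69 ≈ $1457

$1457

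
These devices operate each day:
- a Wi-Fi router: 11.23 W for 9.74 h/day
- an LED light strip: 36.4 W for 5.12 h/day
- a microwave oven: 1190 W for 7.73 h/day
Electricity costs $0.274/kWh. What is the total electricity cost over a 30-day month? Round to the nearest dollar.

$78

Wi-Fi router: 11.23 W × 9.74 h × 30 d = 3,281 Wh = 3.281 kWh
LED light strip: 36.4 W × 5.12 h × 30 d = 5,591 Wh = 5.591 kWh
microwave oven: 1190 W × 7.73 h × 30 d = 275,961 Wh = 276 kWh
Total energy = 3.281 + 5.591 + 276 = 284.8 kWh
Cost = 284.8 kWh × $0.274 = $78.04 ≈ $78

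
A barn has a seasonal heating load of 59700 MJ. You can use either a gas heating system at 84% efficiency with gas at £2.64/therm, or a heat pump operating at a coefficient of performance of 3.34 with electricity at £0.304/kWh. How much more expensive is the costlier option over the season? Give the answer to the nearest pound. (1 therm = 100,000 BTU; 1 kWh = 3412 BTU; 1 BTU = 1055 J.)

Heat load = 59700 MJ = 59,700,000,000 J / 1055 = 56,587,678 BTU
Gas: input = 56,587,678 / 0.84 = 67,366,283 BTU = 673.7 therm → 673.7 × £2.64 = £1,778.47
Heat pump: 56,587,678 BTU / 3412 = 16,580 kWh heat; / 3.34 = 4,966 kWh in → × £0.304 = £1,509.52
Difference = |£1,778.47 − £1,509.52| = £268.95 ≈ £269

£269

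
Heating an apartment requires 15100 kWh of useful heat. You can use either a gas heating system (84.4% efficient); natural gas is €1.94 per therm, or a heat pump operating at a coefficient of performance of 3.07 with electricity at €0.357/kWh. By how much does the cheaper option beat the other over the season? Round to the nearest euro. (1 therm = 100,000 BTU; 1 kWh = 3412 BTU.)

Heat load = 15100 kWh × 3412 = 51,521,200 BTU
Gas: input = 51,521,200 / 0.844 = 61,044,076 BTU = 610.4 therm → 610.4 × €1.94 = €1,184.26
Heat pump: 51,521,200 BTU / 3412 = 15,100 kWh heat; / 3.07 = 4,919 kWh in → × €0.357 = €1,755.93
Difference = |€1,184.26 − €1,755.93| = €571.67 ≈ €572

€572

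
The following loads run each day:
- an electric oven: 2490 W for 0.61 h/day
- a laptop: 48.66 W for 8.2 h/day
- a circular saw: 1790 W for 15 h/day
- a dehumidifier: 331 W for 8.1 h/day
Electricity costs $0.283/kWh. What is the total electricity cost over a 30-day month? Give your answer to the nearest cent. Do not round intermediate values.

electric oven: 2490 W × 0.61 h × 30 d = 45,567 Wh = 45.57 kWh
laptop: 48.66 W × 8.2 h × 30 d = 11,970 Wh = 11.97 kWh
circular saw: 1790 W × 15 h × 30 d = 805,500 Wh = 805.5 kWh
dehumidifier: 331 W × 8.1 h × 30 d = 80,433 Wh = 80.43 kWh
Total energy = 45.57 + 11.97 + 805.5 + 80.43 = 943.5 kWh
Cost = 943.5 kWh × $0.283 = $267.00

$267.00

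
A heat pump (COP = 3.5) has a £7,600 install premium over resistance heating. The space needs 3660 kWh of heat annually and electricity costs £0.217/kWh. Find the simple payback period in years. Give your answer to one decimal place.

13.4 years

Resistance: 3660 kWh × £0.217 = £794.22/yr
Heat pump: 3660 / 3.5 = 1046 kWh in → × £0.217 = £226.92/yr
Annual savings = £567.30
Payback = £7,600 / £567.30 = 13.4 years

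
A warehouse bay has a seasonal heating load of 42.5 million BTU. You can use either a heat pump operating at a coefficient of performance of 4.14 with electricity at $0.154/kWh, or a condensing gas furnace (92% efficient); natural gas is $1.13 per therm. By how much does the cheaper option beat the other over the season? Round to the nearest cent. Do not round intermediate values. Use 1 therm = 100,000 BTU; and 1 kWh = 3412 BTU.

Heat load = 42.5 × 10⁶ BTU = 42,500,000 BTU
Gas: input = 42,500,000 / 0.92 = 46,195,652 BTU = 462 therm → 462 × $1.13 = $522.01
Heat pump: 42,500,000 BTU / 3412 = 12,460 kWh heat; / 4.14 = 3,009 kWh in → × $0.154 = $463.34
Difference = |$522.01 − $463.34| = $58.67

$58.67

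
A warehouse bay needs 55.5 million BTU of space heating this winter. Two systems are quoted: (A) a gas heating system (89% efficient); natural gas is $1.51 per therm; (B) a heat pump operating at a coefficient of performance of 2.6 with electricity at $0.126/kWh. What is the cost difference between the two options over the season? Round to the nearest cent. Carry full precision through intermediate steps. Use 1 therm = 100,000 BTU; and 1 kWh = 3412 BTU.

$153.35

Heat load = 55.5 × 10⁶ BTU = 55,500,000 BTU
Gas: input = 55,500,000 / 0.890 = 62,359,551 BTU = 623.6 therm → 623.6 × $1.51 = $941.63
Heat pump: 55,500,000 BTU / 3412 = 16,270 kWh heat; / 2.6 = 6,256 kWh in → × $0.126 = $788.28
Difference = |$941.63 − $788.28| = $153.35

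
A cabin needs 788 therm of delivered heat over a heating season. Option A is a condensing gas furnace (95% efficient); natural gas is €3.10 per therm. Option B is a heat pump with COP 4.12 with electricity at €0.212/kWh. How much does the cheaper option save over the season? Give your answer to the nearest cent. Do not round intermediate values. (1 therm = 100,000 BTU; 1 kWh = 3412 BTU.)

Heat load = 788 therm × 100,000 = 78,800,000 BTU
Gas: input = 78,800,000 / 0.95 = 82,947,368 BTU = 829.5 therm → 829.5 × €3.10 = €2,571.37
Heat pump: 78,800,000 BTU / 3412 = 23,090 kWh heat; / 4.12 = 5,606 kWh in → × €0.212 = €1,188.38
Difference = |€2,571.37 − €1,188.38| = €1,382.99

€1382.99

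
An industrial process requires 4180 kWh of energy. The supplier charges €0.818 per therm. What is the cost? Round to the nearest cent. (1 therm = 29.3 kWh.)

€116.70

4180 kWh × (0.03413 therm/kWh) = 142.7 therm
Cost = 142.7 therm × €0.818/therm = €116.70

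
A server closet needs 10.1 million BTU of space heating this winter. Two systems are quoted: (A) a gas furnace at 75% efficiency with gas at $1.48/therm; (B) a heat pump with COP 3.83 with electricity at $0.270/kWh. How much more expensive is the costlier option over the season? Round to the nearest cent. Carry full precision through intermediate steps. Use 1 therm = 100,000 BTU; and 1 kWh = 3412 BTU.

$9.37

Heat load = 10.1 × 10⁶ BTU = 10,100,000 BTU
Gas: input = 10,100,000 / 0.75 = 13,466,667 BTU = 134.7 therm → 134.7 × $1.48 = $199.31
Heat pump: 10,100,000 BTU / 3412 = 2,960 kWh heat; / 3.83 = 772.9 kWh in → × $0.270 = $208.68
Difference = |$199.31 − $208.68| = $9.37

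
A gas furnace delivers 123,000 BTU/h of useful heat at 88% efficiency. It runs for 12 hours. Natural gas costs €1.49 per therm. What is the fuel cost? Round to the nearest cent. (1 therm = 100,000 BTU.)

€24.99

Heat delivered = 123,000 BTU/h × 12 h = 1,476,000 BTU
Gas input = 1,476,000 / 0.88 = 1,677,273 BTU
= 1,677,273 / 100,000 = 16.77 therm
Cost = 16.77 × €1.49/therm = €24.99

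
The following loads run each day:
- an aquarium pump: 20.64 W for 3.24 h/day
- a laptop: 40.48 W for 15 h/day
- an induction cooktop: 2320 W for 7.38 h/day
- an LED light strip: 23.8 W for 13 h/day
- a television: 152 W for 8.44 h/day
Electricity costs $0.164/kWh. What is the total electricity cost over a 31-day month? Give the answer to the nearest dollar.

aquarium pump: 20.64 W × 3.24 h × 31 d = 2,073 Wh = 2.073 kWh
laptop: 40.48 W × 15 h × 31 d = 18,823 Wh = 18.82 kWh
induction cooktop: 2320 W × 7.38 h × 31 d = 530,770 Wh = 530.8 kWh
LED light strip: 23.8 W × 13 h × 31 d = 9,591 Wh = 9.591 kWh
television: 152 W × 8.44 h × 31 d = 39,769 Wh = 39.77 kWh
Total energy = 2.073 + 18.82 + 530.8 + 9.591 + 39.77 = 601 kWh
Cost = 601 kWh × $0.164 = $98.57 ≈ $99

$99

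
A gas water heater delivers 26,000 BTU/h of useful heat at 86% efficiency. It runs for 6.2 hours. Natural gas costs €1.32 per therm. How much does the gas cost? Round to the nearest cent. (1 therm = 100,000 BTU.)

€2.47

Heat delivered = 26,000 BTU/h × 6.2 h = 161,200 BTU
Gas input = 161,200 / 0.86 = 187,442 BTU
= 187,442 / 100,000 = 1.874 therm
Cost = 1.874 × €1.32/therm = €2.47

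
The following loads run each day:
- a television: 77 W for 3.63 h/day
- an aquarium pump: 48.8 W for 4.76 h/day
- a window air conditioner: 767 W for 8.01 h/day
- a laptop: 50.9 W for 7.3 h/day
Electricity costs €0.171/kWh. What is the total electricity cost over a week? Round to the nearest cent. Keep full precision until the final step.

€8.41

television: 77 W × 3.63 h × 7 d = 1,957 Wh = 1.957 kWh
aquarium pump: 48.8 W × 4.76 h × 7 d = 1,626 Wh = 1.626 kWh
window air conditioner: 767 W × 8.01 h × 7 d = 43,006 Wh = 43.01 kWh
laptop: 50.9 W × 7.3 h × 7 d = 2,601 Wh = 2.601 kWh
Total energy = 1.957 + 1.626 + 43.01 + 2.601 = 49.19 kWh
Cost = 49.19 kWh × €0.171 = €8.41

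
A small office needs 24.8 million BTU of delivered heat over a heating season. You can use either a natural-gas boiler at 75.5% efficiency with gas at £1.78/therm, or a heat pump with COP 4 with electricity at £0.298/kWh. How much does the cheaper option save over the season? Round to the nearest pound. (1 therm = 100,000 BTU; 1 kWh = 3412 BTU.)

£43

Heat load = 24.8 × 10⁶ BTU = 24,800,000 BTU
Gas: input = 24,800,000 / 0.755 = 32,847,682 BTU = 328.5 therm → 328.5 × £1.78 = £584.69
Heat pump: 24,800,000 BTU / 3412 = 7,268 kWh heat; / 4 = 1,817 kWh in → × £0.298 = £541.50
Difference = |£584.69 − £541.50| = £43.19 ≈ £43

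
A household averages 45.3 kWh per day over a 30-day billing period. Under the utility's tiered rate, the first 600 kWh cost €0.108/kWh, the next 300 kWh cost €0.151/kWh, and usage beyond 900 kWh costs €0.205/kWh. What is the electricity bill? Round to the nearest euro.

€204

Usage = 45.3 kWh/day × 30 days = 1359 kWh
First 600 kWh × €0.108 = €64.80
Next 300 kWh × €0.151 = €45.30
Remaining 459 kWh × €0.205 = €94.09
Total = €204.19 ≈ €204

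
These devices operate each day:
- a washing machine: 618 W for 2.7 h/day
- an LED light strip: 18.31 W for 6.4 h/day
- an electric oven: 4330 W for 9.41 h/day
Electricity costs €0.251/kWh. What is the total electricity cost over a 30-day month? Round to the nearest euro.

washing machine: 618 W × 2.7 h × 30 d = 50,058 Wh = 50.06 kWh
LED light strip: 18.31 W × 6.4 h × 30 d = 3,516 Wh = 3.516 kWh
electric oven: 4330 W × 9.41 h × 30 d = 1,222,359 Wh = 1,222 kWh
Total energy = 50.06 + 3.516 + 1,222 = 1,276 kWh
Cost = 1,276 kWh × €0.251 = €320.26 ≈ €320

€320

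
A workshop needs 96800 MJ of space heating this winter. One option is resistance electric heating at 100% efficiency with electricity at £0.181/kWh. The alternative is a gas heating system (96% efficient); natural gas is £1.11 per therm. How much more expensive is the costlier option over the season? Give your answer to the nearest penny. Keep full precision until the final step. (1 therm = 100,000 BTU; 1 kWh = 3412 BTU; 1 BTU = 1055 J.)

£3806.45

Heat load = 96800 MJ = 96,800,000,000 J / 1055 = 91,753,555 BTU
Gas: input = 91,753,555 / 0.960 = 95,576,619 BTU = 955.8 therm → 955.8 × £1.11 = £1,060.90
Electric: 91,753,555 BTU / 3412 = 26,890 kWh → × £0.181 = £4,867.35
Difference = |£1,060.90 − £4,867.35| = £3,806.45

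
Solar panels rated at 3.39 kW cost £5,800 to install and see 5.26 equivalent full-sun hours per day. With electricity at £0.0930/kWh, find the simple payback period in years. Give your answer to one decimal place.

9.6 years

Daily generation = 3.39 kW × 5.26 h = 17.83 kWh
Annual generation = 17.83 × 365 = 6508.5 kWh
Annual savings = 6508.5 × £0.0930 = £605.29
Payback = £5,800 / £605.29 = 9.58 years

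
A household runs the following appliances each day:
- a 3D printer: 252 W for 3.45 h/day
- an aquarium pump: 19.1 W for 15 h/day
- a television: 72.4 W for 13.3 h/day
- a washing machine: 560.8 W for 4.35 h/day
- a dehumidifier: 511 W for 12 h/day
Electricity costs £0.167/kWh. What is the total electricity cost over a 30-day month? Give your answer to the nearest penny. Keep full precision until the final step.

3D printer: 252 W × 3.45 h × 30 d = 26,082 Wh = 26.08 kWh
aquarium pump: 19.1 W × 15 h × 30 d = 8,595 Wh = 8.595 kWh
television: 72.4 W × 13.3 h × 30 d = 28,888 Wh = 28.89 kWh
washing machine: 560.8 W × 4.35 h × 30 d = 73,184 Wh = 73.18 kWh
dehumidifier: 511 W × 12 h × 30 d = 183,960 Wh = 184 kWh
Total energy = 26.08 + 8.595 + 28.89 + 73.18 + 184 = 320.7 kWh
Cost = 320.7 kWh × £0.167 = £53.56

£53.56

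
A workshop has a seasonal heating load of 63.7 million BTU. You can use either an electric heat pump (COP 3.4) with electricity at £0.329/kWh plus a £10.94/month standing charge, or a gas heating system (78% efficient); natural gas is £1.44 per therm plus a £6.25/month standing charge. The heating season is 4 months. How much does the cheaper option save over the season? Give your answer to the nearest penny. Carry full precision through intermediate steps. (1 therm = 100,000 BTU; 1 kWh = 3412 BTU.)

£649.30

Heat load = 63.7 × 10⁶ BTU = 63,700,000 BTU
Gas: input = 63,700,000 / 0.78 = 81,666,667 BTU = 816.7 therm → 816.7 × £1.44 = £1,176.00; + 4 × £6.25 standing = £1,201.00
Heat pump: 63,700,000 BTU / 3412 = 18,670 kWh heat; / 3.4 = 5,491 kWh in → × £0.329 = £1,806.54; + 4 × £10.94 standing = £1,850.30
Difference = |£1,201.00 − £1,850.30| = £649.30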